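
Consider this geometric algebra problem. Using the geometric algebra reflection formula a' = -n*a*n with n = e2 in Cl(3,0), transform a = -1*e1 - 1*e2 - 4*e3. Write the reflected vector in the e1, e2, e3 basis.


Reflection formula: a' = -n*a*n, with n = e2 (unit vector, n^2 = 1).
For reflection through hyperplane perp to e2:
The component along e2 flips sign, others stay.
a = (-1, -1, -4)
a' = (-1, 1, -4)
a' = -1*e1 + 1*e2 - 4*e3


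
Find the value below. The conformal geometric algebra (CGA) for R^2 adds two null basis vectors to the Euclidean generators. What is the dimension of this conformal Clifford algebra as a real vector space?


The conformal model of R^2 uses Cl(3,1): the 2 Euclidean generators plus two extra orthogonal generators e+ (e+^2 = +1) and e- (e-^2 = -1), from which the null vectors e0, einf are built.
Number of generators m = 2 + 2 = 4.
dim Cl(p,q) = 2^m = 2^4 = 16


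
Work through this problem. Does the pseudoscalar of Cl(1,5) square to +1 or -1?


The pseudoscalar I = e1...e_n (product of all n generators) of Cl(p,q) satisfies I^2 = (-1)^(q + n(n-1)/2).
p = 1, q = 5, n = p + q = 6
n(n-1)/2 = 6 * 5 / 2 = 15
Exponent = q + n(n-1)/2 = 5 + 15 = 20
I^2 = (-1)^20 = +1


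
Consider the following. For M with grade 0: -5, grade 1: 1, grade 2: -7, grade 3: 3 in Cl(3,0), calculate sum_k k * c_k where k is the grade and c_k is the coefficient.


Grade-weighted sum = sum of grade_k * coefficient_k
0*(-5) = 0
1*1 = 1
2*(-7) = -14
3*3 = 9
Total = 0 + 1 + (-14) + 9 = -4


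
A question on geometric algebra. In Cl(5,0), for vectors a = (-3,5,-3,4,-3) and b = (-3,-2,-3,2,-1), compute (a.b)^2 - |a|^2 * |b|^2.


a . b = (-3)*(-3) + 5*(-2) + (-3)*(-3) + 4*2 + (-3)*(-1)
= 9 + (-10) + 9 + 8 + 3 = 19
|a|^2 = (-3)^2 + 5^2 + (-3)^2 + 4^2 + (-3)^2 = 68
|b|^2 = (-3)^2 + (-2)^2 + (-3)^2 + 2^2 + (-1)^2 = 27
(a.b)^2 = 19^2 = 361
|a|^2 * |b|^2 = 68 * 27 = 1836
Result = 361 - 1836 = -1475


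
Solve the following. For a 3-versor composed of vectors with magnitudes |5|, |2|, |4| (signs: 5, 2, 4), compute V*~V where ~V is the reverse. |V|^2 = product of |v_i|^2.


Each vector v_i has |v_i|^2 = s_i^2
Squared scales: 5^2 = 25, 2^2 = 4, 4^2 = 16
|V|^2 = 25 * 4 * 16
= 1600


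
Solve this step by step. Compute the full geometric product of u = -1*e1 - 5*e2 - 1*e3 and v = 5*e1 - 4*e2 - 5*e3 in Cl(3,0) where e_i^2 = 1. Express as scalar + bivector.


In Cl(3,0): e_i^2 = 1, e_ie_j = -e_je_i for i != j.
Scalar part = u . v = (-1)*5 + (-5)*(-4) + (-1)*(-5)
= -5 + 20 + 5 = 20
e12 coeff = (-1)*(-4) - (-5)*5 = 4 - (-25) = 29
e13 coeff = (-1)*(-5) - (-1)*5 = 5 - (-5) = 10
e23 coeff = (-5)*(-5) - (-1)*(-4) = 25 - 4 = 21
uv = 20 + 29*e12 + 10*e13 + 21*e23


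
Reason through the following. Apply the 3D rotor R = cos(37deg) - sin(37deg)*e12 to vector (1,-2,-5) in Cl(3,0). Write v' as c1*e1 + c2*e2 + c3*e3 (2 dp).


Rotor R = cos(37deg) - sin(37deg)*e12
Rotation angle theta = 2 * 37 = 74 degrees in the e12 plane (e1 -> e2).
The component perpendicular to the plane (e3) is invariant: v'_3 = v3 = -5.00
cos(74deg) = 0.2756, sin(74deg) = 0.9613
v'_1 = v1*cos(theta) - v2*sin(theta) = 1*0.2756 - (-2)*0.9613 = 2.20
v'_2 = v1*sin(theta) + v2*cos(theta) = 1*0.9613 + (-2)*0.2756 = 0.41
v' = 2.20*e1 + 0.41*e2 - 5.00*e3


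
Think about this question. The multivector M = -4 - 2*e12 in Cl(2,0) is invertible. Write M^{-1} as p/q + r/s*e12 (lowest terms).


M = -4 - 2*e12, where e12^2 = -1.
Since M commutes with its reverse ~M = a - b*e12, M * ~M = a^2 - b^2*e12^2 = a^2 + b^2.
So M^{-1} = ~M / (a^2 + b^2) = (a - b*e12)/(a^2 + b^2).
a^2 + b^2 = 16 + 4 = 20
Scalar part = -4/20 = -1/5
Bivector coeff = 2/20 = 1/10
M^{-1} = -1/5 + 1/10*e12


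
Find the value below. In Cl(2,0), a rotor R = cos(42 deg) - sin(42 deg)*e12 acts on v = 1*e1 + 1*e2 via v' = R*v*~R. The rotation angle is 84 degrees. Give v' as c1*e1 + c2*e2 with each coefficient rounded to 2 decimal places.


Rotor R = cos(42deg) - sin(42deg)*e12
Rotation angle theta = 2 * 42 = 84 degrees
v' = R*v*~R rotates v by theta.
cos(84deg) = 0.1045, sin(84deg) = 0.9945
v'_1 = 1*cos(84deg) - 1*sin(84deg)
= 1*0.1045 - 1*0.9945
= -0.89
v'_2 = 1*sin(84deg) + 1*cos(84deg)
= 1*0.9945 + 1*0.1045
= 1.10
v' = -0.89*e1 + 1.10*e2


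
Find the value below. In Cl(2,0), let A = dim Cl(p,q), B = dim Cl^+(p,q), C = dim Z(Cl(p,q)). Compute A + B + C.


n = 2 + 0 = 2
Total dim = 2^2 = 4
Even subalgebra dim = 2^1 = 2
n is even, so center dim = 1
Sum = 4 + 2 + 1 = 7


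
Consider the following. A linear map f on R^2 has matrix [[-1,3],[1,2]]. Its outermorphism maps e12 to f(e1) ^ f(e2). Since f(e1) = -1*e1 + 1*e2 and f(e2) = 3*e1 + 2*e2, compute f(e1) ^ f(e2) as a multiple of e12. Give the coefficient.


The outermorphism of a linear map f sends e1^e2 to f(e1)^f(e2).
f(e1) = -1*e1 + 1*e2
f(e2) = 3*e1 + 2*e2
f(e1) ^ f(e2) = (-1*e1 + 1*e2) ^ (3*e1 + 2*e2)
= (-1)*2*e12 + 1*3*e21
= (-2 - 3)*e12
= -5*e12
Coefficient = -5


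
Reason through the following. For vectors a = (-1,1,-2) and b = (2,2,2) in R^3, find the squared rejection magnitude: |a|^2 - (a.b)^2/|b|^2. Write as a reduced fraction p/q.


|a|^2 = (-1)^2 + 1^2 + (-2)^2 = 6
|b|^2 = 2^2 + 2^2 + 2^2 = 12
a . b = (-1)*2 + 1*2 + (-2)*2 = -4
(a.b)^2 = (-4)^2 = 16
|rej|^2 = 6 - 16/12
= (72 - 16)/12
= 56/12
In lowest terms: 14/3


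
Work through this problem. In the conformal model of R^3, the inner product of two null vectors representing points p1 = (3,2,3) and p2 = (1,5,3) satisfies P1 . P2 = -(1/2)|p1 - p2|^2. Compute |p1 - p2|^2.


p1 - p2 = (2, -3, 0)
|p1 - p2|^2 = 2^2 + (-3)^2 + 0^2
= 4 + 9 + 0
= 13


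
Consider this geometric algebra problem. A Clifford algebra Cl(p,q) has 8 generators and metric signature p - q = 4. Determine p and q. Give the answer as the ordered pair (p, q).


We need p + q = 8 and p - q = 4.
Adding: 2p = 8 + 4 = 12, so p = 6.
Then q = 8 - 6 = 2.
(p, q) = (6, 2)


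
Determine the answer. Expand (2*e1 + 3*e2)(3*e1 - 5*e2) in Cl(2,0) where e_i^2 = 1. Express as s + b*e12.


Expand: (2*e1 + 3*e2)(3*e1 - 5*e2)
= 2*3*e1e1 + 2*(-5)*e1e2 + 3*3*e2e1 + 3*(-5)*e2e2
Using e1^2 = e2^2 = 1, e2e1 = -e1e2:
Scalar part s = 2*3 + 3*(-5) = 6 + (-15) = -9
Bivector part b = 2*(-5) - 3*3 = -10 - 9 = -19
uv = -9 - 19*e12


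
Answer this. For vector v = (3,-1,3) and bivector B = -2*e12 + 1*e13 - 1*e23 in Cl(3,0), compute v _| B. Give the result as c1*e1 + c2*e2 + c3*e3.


Left contraction v _| B = <vB>_1 (grade-1 part of the geometric product vB).
Using e1_|e12 = e2, e2_|e12 = -e1, e1_|e13 = e3, e3_|e13 = -e1, e2_|e23 = e3, e3_|e23 = -e2:
e1 coeff: -v2*b12 - v3*b13 = -(-1)*(-2) - (3)*(1) = -5
e2 coeff: v1*b12 - v3*b23 = (3)*(-2) - (3)*(-1) = -3
e3 coeff: v1*b13 + v2*b23 = (3)*(1) + (-1)*(-1) = 4
v _| B = -5*e1 - 3*e2 + 4*e3


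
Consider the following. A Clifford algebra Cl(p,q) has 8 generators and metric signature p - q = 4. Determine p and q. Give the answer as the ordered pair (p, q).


We need p + q = 8 and p - q = 4.
Adding: 2p = 8 + 4 = 12, so p = 6.
Then q = 8 - 6 = 2.
(p, q) = (6, 2)


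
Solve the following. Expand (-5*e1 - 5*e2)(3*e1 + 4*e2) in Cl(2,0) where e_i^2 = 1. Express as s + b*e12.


Expand: (-5*e1 - 5*e2)(3*e1 + 4*e2)
= (-5)*3*e1e1 + (-5)*4*e1e2 + (-5)*3*e2e1 + (-5)*4*e2e2
Using e1^2 = e2^2 = 1, e2e1 = -e1e2:
Scalar part s = (-5)*3 + (-5)*4 = -15 + (-20) = -35
Bivector part b = (-5)*4 - (-5)*3 = -20 - (-15) = -5
uv = -35 - 5*e12


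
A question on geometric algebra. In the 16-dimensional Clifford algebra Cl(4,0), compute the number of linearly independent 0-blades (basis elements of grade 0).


Number of grade-k basis blades in Cl(p,q) with n = p + q is C(n, k).
n = 4 + 0 = 4
C(4, 0) = 4! / (0! * 4!)
= 24 / (1 * 24)
= 1


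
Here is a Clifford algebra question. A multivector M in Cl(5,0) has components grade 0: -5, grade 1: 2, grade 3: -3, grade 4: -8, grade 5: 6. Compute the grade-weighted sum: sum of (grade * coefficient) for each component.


Grade-weighted sum = sum of grade_k * coefficient_k
0*(-5) = 0
1*2 = 2
3*(-3) = -9
4*(-8) = -32
5*6 = 30
Total = 0 + 2 + (-9) + (-32) + 30 = -9


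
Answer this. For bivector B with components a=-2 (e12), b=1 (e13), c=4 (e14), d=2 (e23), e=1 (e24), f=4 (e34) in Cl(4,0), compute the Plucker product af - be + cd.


Plucker relation: af - be + cd
a*f = (-2)*4 = -8
b*e = 1*1 = 1
c*d = 4*2 = 8
af - be + cd = -8 - 1 + 8
= -1


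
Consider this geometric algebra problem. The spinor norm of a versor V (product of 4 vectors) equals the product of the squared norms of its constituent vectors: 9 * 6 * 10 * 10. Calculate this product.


Spinor norm N(V) = |v1|^2 * |v2|^2 * ... * |v4|^2
= 9 * 6 * 10 * 10
Running product: 9, 54, 540, 5400
N(V) = 5400


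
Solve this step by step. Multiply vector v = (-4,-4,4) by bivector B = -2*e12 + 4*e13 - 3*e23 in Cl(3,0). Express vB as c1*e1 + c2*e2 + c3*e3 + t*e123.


vB has grade-1 (vector) and grade-3 (trivector) parts: vB = (v _| B) + (v ^ B).
Vector part <vB>_1:
  e1: -v2*b12 - v3*b13 = -(-4)*(-2) - (4)*(4) = -24
  e2: v1*b12 - v3*b23 = (-4)*(-2) - (4)*(-3) = 20
  e3: v1*b13 + v2*b23 = (-4)*(4) + (-4)*(-3) = -4
Trivector part <vB>_3:
  e123: v1*b23 - v2*b13 + v3*b12 = (-4)*(-3) - (-4)*(4) + (4)*(-2) = 20
vB = -24*e1 + 20*e2 - 4*e3 + 20*e123


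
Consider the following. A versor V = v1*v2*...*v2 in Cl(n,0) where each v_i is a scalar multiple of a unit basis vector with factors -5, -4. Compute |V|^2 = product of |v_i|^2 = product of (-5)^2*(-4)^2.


Each vector v_i has |v_i|^2 = s_i^2
Squared scales: (-5)^2 = 25, (-4)^2 = 16
|V|^2 = 25 * 16
= 400


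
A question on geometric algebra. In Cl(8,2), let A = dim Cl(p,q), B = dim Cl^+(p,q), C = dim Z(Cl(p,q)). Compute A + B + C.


n = 8 + 2 = 10
Total dim = 2^10 = 1024
Even subalgebra dim = 2^9 = 512
n is even, so center dim = 1
Sum = 1024 + 512 + 1 = 1537


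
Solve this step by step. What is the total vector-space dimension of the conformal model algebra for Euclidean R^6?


The conformal model of R^6 uses Cl(7,1): the 6 Euclidean generators plus two extra orthogonal generators e+ (e+^2 = +1) and e- (e-^2 = -1), from which the null vectors e0, einf are built.
Number of generators m = 6 + 2 = 8.
dim Cl(p,q) = 2^m = 2^8 = 256


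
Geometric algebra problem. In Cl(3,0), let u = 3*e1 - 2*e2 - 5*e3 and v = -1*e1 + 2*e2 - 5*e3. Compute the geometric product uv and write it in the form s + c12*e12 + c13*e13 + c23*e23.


In Cl(3,0): e_i^2 = 1, e_ie_j = -e_je_i for i != j.
Scalar part = u . v = 3*(-1) + (-2)*2 + (-5)*(-5)
= -3 + (-4) + 25 = 18
e12 coeff = 3*2 - (-2)*(-1) = 6 - 2 = 4
e13 coeff = 3*(-5) - (-5)*(-1) = -15 - 5 = -20
e23 coeff = (-2)*(-5) - (-5)*2 = 10 - (-10) = 20
uv = 18 + 4*e12 - 20*e13 + 20*e23


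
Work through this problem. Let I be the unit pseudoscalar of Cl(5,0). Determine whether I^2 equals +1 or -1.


The pseudoscalar I = e1...e_n (product of all n generators) of Cl(p,q) satisfies I^2 = (-1)^(q + n(n-1)/2).
p = 5, q = 0, n = p + q = 5
n(n-1)/2 = 5 * 4 / 2 = 10
Exponent = q + n(n-1)/2 = 0 + 10 = 10
I^2 = (-1)^10 = +1


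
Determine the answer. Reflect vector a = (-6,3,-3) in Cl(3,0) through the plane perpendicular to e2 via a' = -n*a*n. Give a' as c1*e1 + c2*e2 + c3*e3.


Reflection formula: a' = -n*a*n, with n = e2 (unit vector, n^2 = 1).
For reflection through hyperplane perp to e2:
The component along e2 flips sign, others stay.
a = (-6, 3, -3)
a' = (-6, -3, -3)
a' = -6*e1 - 3*e2 - 3*e3


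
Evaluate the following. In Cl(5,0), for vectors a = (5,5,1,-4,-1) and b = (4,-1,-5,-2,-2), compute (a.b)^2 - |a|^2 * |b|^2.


a . b = 5*4 + 5*(-1) + 1*(-5) + (-4)*(-2) + (-1)*(-2)
= 20 + (-5) + (-5) + 8 + 2 = 20
|a|^2 = 5^2 + 5^2 + 1^2 + (-4)^2 + (-1)^2 = 68
|b|^2 = 4^2 + (-1)^2 + (-5)^2 + (-2)^2 + (-2)^2 = 50
(a.b)^2 = 20^2 = 400
|a|^2 * |b|^2 = 68 * 50 = 3400
Result = 400 - 3400 = -3000


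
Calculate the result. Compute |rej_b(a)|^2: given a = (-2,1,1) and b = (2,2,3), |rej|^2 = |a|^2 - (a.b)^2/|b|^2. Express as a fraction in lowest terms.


|a|^2 = (-2)^2 + 1^2 + 1^2 = 6
|b|^2 = 2^2 + 2^2 + 3^2 = 17
a . b = (-2)*2 + 1*2 + 1*3 = 1
(a.b)^2 = 1^2 = 1
|rej|^2 = 6 - 1/17
= (102 - 1)/17
= 101/17
In lowest terms: 101/17


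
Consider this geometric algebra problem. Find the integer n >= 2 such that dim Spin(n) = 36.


dim Spin(n) = dim so(n) = n(n-1)/2.
Solve n(n-1)/2 = 36, i.e. n^2 - n - 72 = 0.
Discriminant = 1 + 8*36 = 289
n = (1 + sqrt(289))/2 = (1 + 17)/2 = 9


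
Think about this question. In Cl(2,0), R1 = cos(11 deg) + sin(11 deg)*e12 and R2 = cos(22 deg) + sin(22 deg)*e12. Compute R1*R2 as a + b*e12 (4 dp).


Same-plane rotors commute and their half-angles add:
R1*R2 = cos(a1 + a2) + sin(a1 + a2)*e12.
a1 + a2 = 11 + 22 = 33 deg
cos(33 deg) = 0.8387
sin(33 deg) = 0.5446
R1*R2 = 0.8387 + 0.5446*e12


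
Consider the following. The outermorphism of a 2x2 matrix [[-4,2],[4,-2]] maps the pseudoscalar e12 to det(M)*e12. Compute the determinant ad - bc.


The outermorphism of a linear map f sends e1^e2 to f(e1)^f(e2).
f(e1) = -4*e1 + 4*e2
f(e2) = 2*e1 - 2*e2
f(e1) ^ f(e2) = (-4*e1 + 4*e2) ^ (2*e1 - 2*e2)
= (-4)*(-2)*e12 + 4*2*e21
= (8 - 8)*e12
= 0*e12
Coefficient = 0


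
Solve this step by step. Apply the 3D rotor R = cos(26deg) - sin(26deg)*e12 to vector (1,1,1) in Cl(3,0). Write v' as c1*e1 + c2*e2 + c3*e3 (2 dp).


Rotor R = cos(26deg) - sin(26deg)*e12
Rotation angle theta = 2 * 26 = 52 degrees in the e12 plane (e1 -> e2).
The component perpendicular to the plane (e3) is invariant: v'_3 = v3 = 1.00
cos(52deg) = 0.6157, sin(52deg) = 0.7880
v'_1 = v1*cos(theta) - v2*sin(theta) = 1*0.6157 - 1*0.7880 = -0.17
v'_2 = v1*sin(theta) + v2*cos(theta) = 1*0.7880 + 1*0.6157 = 1.40
v' = -0.17*e1 + 1.40*e2 + 1.00*e3


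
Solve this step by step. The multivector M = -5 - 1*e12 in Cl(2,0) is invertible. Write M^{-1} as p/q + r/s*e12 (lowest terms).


M = -5 - 1*e12, where e12^2 = -1.
Since M commutes with its reverse ~M = a - b*e12, M * ~M = a^2 - b^2*e12^2 = a^2 + b^2.
So M^{-1} = ~M / (a^2 + b^2) = (a - b*e12)/(a^2 + b^2).
a^2 + b^2 = 25 + 1 = 26
Scalar part = -5/26 = -5/26
Bivector coeff = 1/26 = 1/26
M^{-1} = -5/26 + 1/26*e12


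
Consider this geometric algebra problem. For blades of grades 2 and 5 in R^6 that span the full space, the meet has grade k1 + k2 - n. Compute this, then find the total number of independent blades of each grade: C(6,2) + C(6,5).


Meet grade = grade(A) + grade(B) - n
= 2 + 5 - 6 = 1
C(6,2) = 15
C(6,5) = 6
dim_A + dim_B = 15 + 6 = 21


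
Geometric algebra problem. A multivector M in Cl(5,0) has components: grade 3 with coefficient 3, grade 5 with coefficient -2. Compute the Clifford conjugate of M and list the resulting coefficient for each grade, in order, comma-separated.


Clifford conjugate sign for grade k: (-1)^(k(k+1)/2)
Grade 3: (-1)^(3*4/2) = (-1)^6 = 1, coeff 3 -> 3
Grade 5: (-1)^(5*6/2) = (-1)^15 = -1, coeff -2 -> 2
Conjugated coefficients: 3, 2


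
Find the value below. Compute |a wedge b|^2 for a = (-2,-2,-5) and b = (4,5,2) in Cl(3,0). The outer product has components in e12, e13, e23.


a wedge b = (a1*b2 - a2*b1)*e12 + (a1*b3 - a3*b1)*e13 + (a2*b3 - a3*b2)*e23
e12 coeff: (-2)*5 - (-2)*4 = -10 - (-8) = -2
e13 coeff: (-2)*2 - (-5)*4 = -4 - (-20) = 16
e23 coeff: (-2)*2 - (-5)*5 = -4 - (-25) = 21
|a wedge b|^2 = (-2)^2 + 16^2 + 21^2
= 4 + 256 + 441
= 701


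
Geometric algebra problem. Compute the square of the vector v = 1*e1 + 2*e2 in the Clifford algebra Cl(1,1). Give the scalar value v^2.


v^2 = sum of c_i^2 * e_i^2
Positive signature terms (e_i^2 = +1): 1^2 = 1
Negative signature terms (e_j^2 = -1): 2^2 = 4
v^2 = 1 - 4 = -3


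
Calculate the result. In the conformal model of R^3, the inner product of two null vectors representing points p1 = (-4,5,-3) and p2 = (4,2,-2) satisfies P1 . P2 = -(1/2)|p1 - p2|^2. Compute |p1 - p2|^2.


p1 - p2 = (-8, 3, -1)
|p1 - p2|^2 = (-8)^2 + 3^2 + (-1)^2
= 64 + 9 + 1
= 74


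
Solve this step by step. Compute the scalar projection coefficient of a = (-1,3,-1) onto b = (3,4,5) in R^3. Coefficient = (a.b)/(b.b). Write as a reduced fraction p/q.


Projection coefficient = (a . b) / (b . b)
a . b = (-1)*3 + 3*4 + (-1)*5
= -3 + 12 + (-5) = 4
b . b = 3^2 + 4^2 + 5^2
= 9 + 16 + 25 = 50
Coefficient = 4/50
In lowest terms: 2/25


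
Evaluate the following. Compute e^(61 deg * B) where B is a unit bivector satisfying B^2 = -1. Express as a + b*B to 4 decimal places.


For a unit bivector B with B^2 = -1, the exponential series gives
e^(theta*B) = cos(theta) + sin(theta)*B (the GA analogue of Euler's formula).
theta = 61 degrees = 1.064651 rad
cos(61 deg) = 0.4848
sin(61 deg) = 0.8746
exp(theta*B) = 0.4848 + 0.8746*B


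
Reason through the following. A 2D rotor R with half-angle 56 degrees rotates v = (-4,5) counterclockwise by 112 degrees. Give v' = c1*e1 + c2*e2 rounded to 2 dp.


Rotor R = cos(56deg) - sin(56deg)*e12
Rotation angle theta = 2 * 56 = 112 degrees
v' = R*v*~R rotates v by theta.
cos(112deg) = -0.3746, sin(112deg) = 0.9272
v'_1 = -4*cos(112deg) - 5*sin(112deg)
= -4*(-0.3746) - 5*0.9272
= -3.14
v'_2 = -4*sin(112deg) + 5*cos(112deg)
= -4*0.9272 + 5*(-0.3746)
= -5.58
v' = -3.14*e1 - 5.58*e2


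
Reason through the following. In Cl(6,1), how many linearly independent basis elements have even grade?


Even subalgebra dimension = 2^(n-1)
n = 6 + 1 = 7
2^(7 - 1) = 2^6 = 64
Verification: sum of C(7,k) for even k = 1 + 21 + 35 + 7 = 64
Result = 64


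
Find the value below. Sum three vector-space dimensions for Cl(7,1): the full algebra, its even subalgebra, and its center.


n = 7 + 1 = 8
Total dim = 2^8 = 256
Even subalgebra dim = 2^7 = 128
n is even, so center dim = 1
Sum = 256 + 128 + 1 = 385


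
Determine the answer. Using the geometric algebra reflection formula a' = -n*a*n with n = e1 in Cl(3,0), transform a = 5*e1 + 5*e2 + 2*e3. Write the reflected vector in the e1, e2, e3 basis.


Reflection formula: a' = -n*a*n, with n = e1 (unit vector, n^2 = 1).
For reflection through hyperplane perp to e1:
The component along e1 flips sign, others stay.
a = (5, 5, 2)
a' = (-5, 5, 2)
a' = -5*e1 + 5*e2 + 2*e3


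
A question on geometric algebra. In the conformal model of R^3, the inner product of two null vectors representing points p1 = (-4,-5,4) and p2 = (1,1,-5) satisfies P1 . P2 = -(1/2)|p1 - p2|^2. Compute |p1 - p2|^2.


p1 - p2 = (-5, -6, 9)
|p1 - p2|^2 = (-5)^2 + (-6)^2 + 9^2
= 25 + 36 + 81
= 142


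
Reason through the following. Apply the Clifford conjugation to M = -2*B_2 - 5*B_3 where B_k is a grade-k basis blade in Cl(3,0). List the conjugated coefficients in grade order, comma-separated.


Clifford conjugate sign for grade k: (-1)^(k(k+1)/2)
Grade 2: (-1)^(2*3/2) = (-1)^3 = -1, coeff -2 -> 2
Grade 3: (-1)^(3*4/2) = (-1)^6 = 1, coeff -5 -> -5
Conjugated coefficients: 2, -5


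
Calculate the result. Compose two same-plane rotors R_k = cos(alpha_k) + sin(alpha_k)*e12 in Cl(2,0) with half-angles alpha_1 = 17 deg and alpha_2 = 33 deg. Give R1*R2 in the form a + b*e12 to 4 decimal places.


Same-plane rotors commute and their half-angles add:
R1*R2 = cos(a1 + a2) + sin(a1 + a2)*e12.
a1 + a2 = 17 + 33 = 50 deg
cos(50 deg) = 0.6428
sin(50 deg) = 0.7660
R1*R2 = 0.6428 + 0.7660*e12


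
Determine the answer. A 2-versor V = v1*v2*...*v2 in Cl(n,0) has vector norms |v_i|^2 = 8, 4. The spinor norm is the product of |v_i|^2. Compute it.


Spinor norm N(V) = |v1|^2 * |v2|^2 * ... * |v2|^2
= 8 * 4
Running product: 8, 32
N(V) = 32


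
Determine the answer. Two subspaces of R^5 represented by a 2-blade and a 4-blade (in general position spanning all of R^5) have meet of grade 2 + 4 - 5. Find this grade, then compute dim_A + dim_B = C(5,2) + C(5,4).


Meet grade = grade(A) + grade(B) - n
= 2 + 4 - 5 = 1
C(5,2) = 10
C(5,4) = 5
dim_A + dim_B = 10 + 5 = 15


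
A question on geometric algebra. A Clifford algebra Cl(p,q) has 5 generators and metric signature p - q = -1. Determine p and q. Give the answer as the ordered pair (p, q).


We need p + q = 5 and p - q = -1.
Adding: 2p = 5 + (-1) = 4, so p = 2.
Then q = 5 - 2 = 3.
(p, q) = (2, 3)


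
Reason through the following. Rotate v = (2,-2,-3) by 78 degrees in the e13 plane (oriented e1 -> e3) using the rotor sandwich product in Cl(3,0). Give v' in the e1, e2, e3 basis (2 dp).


Rotor R = cos(39deg) - sin(39deg)*e13
Rotation angle theta = 2 * 39 = 78 degrees in the e13 plane (e1 -> e3).
The component perpendicular to the plane (e2) is invariant: v'_2 = v2 = -2.00
cos(78deg) = 0.2079, sin(78deg) = 0.9781
v'_1 = v1*cos(theta) - v3*sin(theta) = 2*0.2079 - (-3)*0.9781 = 3.35
v'_3 = v1*sin(theta) + v3*cos(theta) = 2*0.9781 + (-3)*0.2079 = 1.33
v' = 3.35*e1 - 2.00*e2 + 1.33*e3


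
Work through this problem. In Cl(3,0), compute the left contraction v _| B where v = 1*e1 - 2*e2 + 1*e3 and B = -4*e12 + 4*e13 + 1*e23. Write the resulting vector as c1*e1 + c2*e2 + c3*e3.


Left contraction v _| B = <vB>_1 (grade-1 part of the geometric product vB).
Using e1_|e12 = e2, e2_|e12 = -e1, e1_|e13 = e3, e3_|e13 = -e1, e2_|e23 = e3, e3_|e23 = -e2:
e1 coeff: -v2*b12 - v3*b13 = -(-2)*(-4) - (1)*(4) = -12
e2 coeff: v1*b12 - v3*b23 = (1)*(-4) - (1)*(1) = -5
e3 coeff: v1*b13 + v2*b23 = (1)*(4) + (-2)*(1) = 2
v _| B = -12*e1 - 5*e2 + 2*e3


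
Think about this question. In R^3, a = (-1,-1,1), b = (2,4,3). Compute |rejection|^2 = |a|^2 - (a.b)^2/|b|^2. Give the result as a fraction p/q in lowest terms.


|a|^2 = (-1)^2 + (-1)^2 + 1^2 = 3
|b|^2 = 2^2 + 4^2 + 3^2 = 29
a . b = (-1)*2 + (-1)*4 + 1*3 = -3
(a.b)^2 = (-3)^2 = 9
|rej|^2 = 3 - 9/29
= (87 - 9)/29
= 78/29
In lowest terms: 78/29


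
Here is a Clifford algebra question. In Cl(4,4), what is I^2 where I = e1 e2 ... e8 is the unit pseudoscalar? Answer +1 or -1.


The pseudoscalar I = e1...e_n (product of all n generators) of Cl(p,q) satisfies I^2 = (-1)^(q + n(n-1)/2).
p = 4, q = 4, n = p + q = 8
n(n-1)/2 = 8 * 7 / 2 = 28
Exponent = q + n(n-1)/2 = 4 + 28 = 32
I^2 = (-1)^32 = +1


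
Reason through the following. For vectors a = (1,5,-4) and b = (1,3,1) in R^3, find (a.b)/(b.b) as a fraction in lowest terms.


Projection coefficient = (a . b) / (b . b)
a . b = 1*1 + 5*3 + (-4)*1
= 1 + 15 + (-4) = 12
b . b = 1^2 + 3^2 + 1^2
= 1 + 9 + 1 = 11
Coefficient = 12/11
In lowest terms: 12/11


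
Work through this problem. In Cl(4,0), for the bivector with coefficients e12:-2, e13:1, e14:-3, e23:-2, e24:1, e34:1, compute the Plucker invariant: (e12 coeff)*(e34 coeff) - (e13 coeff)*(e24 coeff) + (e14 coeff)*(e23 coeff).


Plucker relation: af - be + cd
a*f = (-2)*1 = -2
b*e = 1*1 = 1
c*d = (-3)*(-2) = 6
af - be + cd = -2 - 1 + 6
= 3


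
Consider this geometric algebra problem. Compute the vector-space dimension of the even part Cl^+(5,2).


Even subalgebra dimension = 2^(n-1)
n = 5 + 2 = 7
2^(7 - 1) = 2^6 = 64
Verification: sum of C(7,k) for even k = 1 + 21 + 35 + 7 = 64
Result = 64


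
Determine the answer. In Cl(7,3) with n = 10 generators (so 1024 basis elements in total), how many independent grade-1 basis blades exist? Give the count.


Number of grade-k basis blades in Cl(p,q) with n = p + q is C(n, k).
n = 7 + 3 = 10
C(10, 1) = 10! / (1! * 9!)
= 3628800 / (1 * 362880)
= 10


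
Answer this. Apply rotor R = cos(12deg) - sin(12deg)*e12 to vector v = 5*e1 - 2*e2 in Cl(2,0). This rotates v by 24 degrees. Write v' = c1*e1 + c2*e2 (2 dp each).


Rotor R = cos(12deg) - sin(12deg)*e12
Rotation angle theta = 2 * 12 = 24 degrees
v' = R*v*~R rotates v by theta.
cos(24deg) = 0.9135, sin(24deg) = 0.4067
v'_1 = 5*cos(24deg) - (-2)*sin(24deg)
= 5*0.9135 - (-2)*0.4067
= 5.38
v'_2 = 5*sin(24deg) + (-2)*cos(24deg)
= 5*0.4067 + (-2)*0.9135
= 0.21
v' = 5.38*e1 + 0.21*e2


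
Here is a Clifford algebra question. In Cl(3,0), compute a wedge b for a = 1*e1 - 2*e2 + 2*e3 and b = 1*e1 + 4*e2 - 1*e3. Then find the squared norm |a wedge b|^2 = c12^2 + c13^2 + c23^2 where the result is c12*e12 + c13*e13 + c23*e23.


a wedge b = (a1*b2 - a2*b1)*e12 + (a1*b3 - a3*b1)*e13 + (a2*b3 - a3*b2)*e23
e12 coeff: 1*4 - (-2)*1 = 4 - (-2) = 6
e13 coeff: 1*(-1) - 2*1 = -1 - 2 = -3
e23 coeff: (-2)*(-1) - 2*4 = 2 - 8 = -6
|a wedge b|^2 = 6^2 + (-3)^2 + (-6)^2
= 36 + 9 + 36
= 81


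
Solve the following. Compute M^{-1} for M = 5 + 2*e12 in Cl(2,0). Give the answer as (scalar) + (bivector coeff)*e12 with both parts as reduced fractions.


M = 5 + 2*e12, where e12^2 = -1.
Since M commutes with its reverse ~M = a - b*e12, M * ~M = a^2 - b^2*e12^2 = a^2 + b^2.
So M^{-1} = ~M / (a^2 + b^2) = (a - b*e12)/(a^2 + b^2).
a^2 + b^2 = 25 + 4 = 29
Scalar part = 5/29 = 5/29
Bivector coeff = -2/29 = -2/29
M^{-1} = 5/29 - 2/29*e12


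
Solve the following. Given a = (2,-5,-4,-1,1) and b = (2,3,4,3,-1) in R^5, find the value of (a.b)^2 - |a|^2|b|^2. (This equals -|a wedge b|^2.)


a . b = 2*2 + (-5)*3 + (-4)*4 + (-1)*3 + 1*(-1)
= 4 + (-15) + (-16) + (-3) + (-1) = -31
|a|^2 = 2^2 + (-5)^2 + (-4)^2 + (-1)^2 + 1^2 = 47
|b|^2 = 2^2 + 3^2 + 4^2 + 3^2 + (-1)^2 = 39
(a.b)^2 = (-31)^2 = 961
|a|^2 * |b|^2 = 47 * 39 = 1833
Result = 961 - 1833 = -872


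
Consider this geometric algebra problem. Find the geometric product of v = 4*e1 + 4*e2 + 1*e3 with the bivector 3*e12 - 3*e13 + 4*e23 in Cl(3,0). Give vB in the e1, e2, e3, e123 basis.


vB has grade-1 (vector) and grade-3 (trivector) parts: vB = (v _| B) + (v ^ B).
Vector part <vB>_1:
  e1: -v2*b12 - v3*b13 = -(4)*(3) - (1)*(-3) = -9
  e2: v1*b12 - v3*b23 = (4)*(3) - (1)*(4) = 8
  e3: v1*b13 + v2*b23 = (4)*(-3) + (4)*(4) = 4
Trivector part <vB>_3:
  e123: v1*b23 - v2*b13 + v3*b12 = (4)*(4) - (4)*(-3) + (1)*(3) = 31
vB = -9*e1 + 8*e2 + 4*e3 + 31*e123


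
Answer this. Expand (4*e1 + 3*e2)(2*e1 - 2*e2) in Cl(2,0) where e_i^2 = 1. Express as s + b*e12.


Expand: (4*e1 + 3*e2)(2*e1 - 2*e2)
= 4*2*e1e1 + 4*(-2)*e1e2 + 3*2*e2e1 + 3*(-2)*e2e2
Using e1^2 = e2^2 = 1, e2e1 = -e1e2:
Scalar part s = 4*2 + 3*(-2) = 8 + (-6) = 2
Bivector part b = 4*(-2) - 3*2 = -8 - 6 = -14
uv = 2 - 14*e12


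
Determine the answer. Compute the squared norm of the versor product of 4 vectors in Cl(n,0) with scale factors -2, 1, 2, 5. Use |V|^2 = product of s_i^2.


Each vector v_i has |v_i|^2 = s_i^2
Squared scales: (-2)^2 = 4, 1^2 = 1, 2^2 = 4, 5^2 = 25
|V|^2 = 4 * 1 * 4 * 25
= 400


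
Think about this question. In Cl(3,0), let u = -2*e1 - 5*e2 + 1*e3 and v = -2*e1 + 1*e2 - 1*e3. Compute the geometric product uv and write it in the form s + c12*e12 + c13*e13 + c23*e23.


In Cl(3,0): e_i^2 = 1, e_ie_j = -e_je_i for i != j.
Scalar part = u . v = (-2)*(-2) + (-5)*1 + 1*(-1)
= 4 + (-5) + (-1) = -2
e12 coeff = (-2)*1 - (-5)*(-2) = -2 - 10 = -12
e13 coeff = (-2)*(-1) - 1*(-2) = 2 - (-2) = 4
e23 coeff = (-5)*(-1) - 1*1 = 5 - 1 = 4
uv = -2 - 12*e12 + 4*e13 + 4*e23


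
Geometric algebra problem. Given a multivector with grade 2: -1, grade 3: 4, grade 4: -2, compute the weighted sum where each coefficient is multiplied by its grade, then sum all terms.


Grade-weighted sum = sum of grade_k * coefficient_k
2*(-1) = -2
3*4 = 12
4*(-2) = -8
Total = -2 + 12 + (-8) = 2


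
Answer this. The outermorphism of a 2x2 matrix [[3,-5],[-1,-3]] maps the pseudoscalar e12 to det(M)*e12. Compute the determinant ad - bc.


The outermorphism of a linear map f sends e1^e2 to f(e1)^f(e2).
f(e1) = 3*e1 - 1*e2
f(e2) = -5*e1 - 3*e2
f(e1) ^ f(e2) = (3*e1 - 1*e2) ^ (-5*e1 - 3*e2)
= 3*(-3)*e12 + (-1)*(-5)*e21
= (-9 - 5)*e12
= -14*e12
Coefficient = -14


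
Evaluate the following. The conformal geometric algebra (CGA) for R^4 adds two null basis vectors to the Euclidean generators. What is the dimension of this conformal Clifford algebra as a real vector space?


The conformal model of R^4 uses Cl(5,1): the 4 Euclidean generators plus two extra orthogonal generators e+ (e+^2 = +1) and e- (e-^2 = -1), from which the null vectors e0, einf are built.
Number of generators m = 4 + 2 = 6.
dim Cl(p,q) = 2^m = 2^6 = 64


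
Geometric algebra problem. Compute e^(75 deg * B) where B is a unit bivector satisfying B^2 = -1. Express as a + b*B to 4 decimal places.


For a unit bivector B with B^2 = -1, the exponential series gives
e^(theta*B) = cos(theta) + sin(theta)*B (the GA analogue of Euler's formula).
theta = 75 degrees = 1.308997 rad
cos(75 deg) = 0.2588
sin(75 deg) = 0.9659
exp(theta*B) = 0.2588 + 0.9659*B


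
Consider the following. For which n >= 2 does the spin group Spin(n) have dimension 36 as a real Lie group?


dim Spin(n) = dim so(n) = n(n-1)/2.
Solve n(n-1)/2 = 36, i.e. n^2 - n - 72 = 0.
Discriminant = 1 + 8*36 = 289
n = (1 + sqrt(289))/2 = (1 + 17)/2 = 9


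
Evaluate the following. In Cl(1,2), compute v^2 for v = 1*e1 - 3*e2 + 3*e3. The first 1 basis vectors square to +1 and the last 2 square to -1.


v^2 = sum of c_i^2 * e_i^2
Positive signature terms (e_i^2 = +1): 1^2 = 1
Negative signature terms (e_j^2 = -1): (-3)^2 + 3^2 = 18
v^2 = 1 - 18 = -17


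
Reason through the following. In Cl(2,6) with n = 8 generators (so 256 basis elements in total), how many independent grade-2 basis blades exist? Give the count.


Number of grade-k basis blades in Cl(p,q) with n = p + q is C(n, k).
n = 2 + 6 = 8
C(8, 2) = 8! / (2! * 6!)
= 40320 / (2 * 720)
= 28


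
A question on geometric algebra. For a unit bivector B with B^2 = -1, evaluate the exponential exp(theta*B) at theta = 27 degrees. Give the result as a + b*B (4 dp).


For a unit bivector B with B^2 = -1, the exponential series gives
e^(theta*B) = cos(theta) + sin(theta)*B (the GA analogue of Euler's formula).
theta = 27 degrees = 0.471239 rad
cos(27 deg) = 0.8910
sin(27 deg) = 0.4540
exp(theta*B) = 0.8910 + 0.4540*B


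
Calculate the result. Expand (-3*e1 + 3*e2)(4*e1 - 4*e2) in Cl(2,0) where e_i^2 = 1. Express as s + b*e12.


Expand: (-3*e1 + 3*e2)(4*e1 - 4*e2)
= (-3)*4*e1e1 + (-3)*(-4)*e1e2 + 3*4*e2e1 + 3*(-4)*e2e2
Using e1^2 = e2^2 = 1, e2e1 = -e1e2:
Scalar part s = (-3)*4 + 3*(-4) = -12 + (-12) = -24
Bivector part b = (-3)*(-4) - 3*4 = 12 - 12 = 0
uv = -24 + 0*e12


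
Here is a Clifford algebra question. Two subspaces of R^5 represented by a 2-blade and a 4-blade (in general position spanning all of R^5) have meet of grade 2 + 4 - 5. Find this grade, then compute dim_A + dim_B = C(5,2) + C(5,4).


Meet grade = grade(A) + grade(B) - n
= 2 + 4 - 5 = 1
C(5,2) = 10
C(5,4) = 5
dim_A + dim_B = 10 + 5 = 15


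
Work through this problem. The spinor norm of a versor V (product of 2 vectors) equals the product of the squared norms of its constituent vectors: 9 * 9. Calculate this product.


Spinor norm N(V) = |v1|^2 * |v2|^2 * ... * |v2|^2
= 9 * 9
Running product: 9, 81
N(V) = 81


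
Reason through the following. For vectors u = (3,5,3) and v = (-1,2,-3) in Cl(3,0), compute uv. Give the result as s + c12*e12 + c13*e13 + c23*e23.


In Cl(3,0): e_i^2 = 1, e_ie_j = -e_je_i for i != j.
Scalar part = u . v = 3*(-1) + 5*2 + 3*(-3)
= -3 + 10 + (-9) = -2
e12 coeff = 3*2 - 5*(-1) = 6 - (-5) = 11
e13 coeff = 3*(-3) - 3*(-1) = -9 - (-3) = -6
e23 coeff = 5*(-3) - 3*2 = -15 - 6 = -21
uv = -2 + 11*e12 - 6*e13 - 21*e23


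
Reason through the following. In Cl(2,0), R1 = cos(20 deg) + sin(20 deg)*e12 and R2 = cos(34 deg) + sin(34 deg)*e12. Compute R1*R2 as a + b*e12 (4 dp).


Same-plane rotors commute and their half-angles add:
R1*R2 = cos(a1 + a2) + sin(a1 + a2)*e12.
a1 + a2 = 20 + 34 = 54 deg
cos(54 deg) = 0.5878
sin(54 deg) = 0.8090
R1*R2 = 0.5878 + 0.8090*e12


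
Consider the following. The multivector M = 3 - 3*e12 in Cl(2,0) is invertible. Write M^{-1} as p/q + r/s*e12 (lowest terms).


M = 3 - 3*e12, where e12^2 = -1.
Since M commutes with its reverse ~M = a - b*e12, M * ~M = a^2 - b^2*e12^2 = a^2 + b^2.
So M^{-1} = ~M / (a^2 + b^2) = (a - b*e12)/(a^2 + b^2).
a^2 + b^2 = 9 + 9 = 18
Scalar part = 3/18 = 1/6
Bivector coeff = 3/18 = 1/6
M^{-1} = 1/6 + 1/6*e12


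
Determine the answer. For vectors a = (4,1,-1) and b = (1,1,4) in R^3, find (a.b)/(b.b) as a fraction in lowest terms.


Projection coefficient = (a . b) / (b . b)
a . b = 4*1 + 1*1 + (-1)*4
= 4 + 1 + (-4) = 1
b . b = 1^2 + 1^2 + 4^2
= 1 + 1 + 16 = 18
Coefficient = 1/18
In lowest terms: 1/18


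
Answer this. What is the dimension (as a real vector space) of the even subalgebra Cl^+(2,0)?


Even subalgebra dimension = 2^(n-1)
n = 2 + 0 = 2
2^(2 - 1) = 2^1 = 2
Verification: sum of C(2,k) for even k = 1 + 1 = 2
Result = 2


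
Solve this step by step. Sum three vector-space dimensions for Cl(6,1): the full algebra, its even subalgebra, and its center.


n = 6 + 1 = 7
Total dim = 2^7 = 128
Even subalgebra dim = 2^6 = 64
n is odd, so center dim = 2
Sum = 128 + 64 + 2 = 194


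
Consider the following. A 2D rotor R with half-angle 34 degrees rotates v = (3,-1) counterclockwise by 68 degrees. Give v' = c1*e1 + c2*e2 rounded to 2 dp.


Rotor R = cos(34deg) - sin(34deg)*e12
Rotation angle theta = 2 * 34 = 68 degrees
v' = R*v*~R rotates v by theta.
cos(68deg) = 0.3746, sin(68deg) = 0.9272
v'_1 = 3*cos(68deg) - (-1)*sin(68deg)
= 3*0.3746 - (-1)*0.9272
= 2.05
v'_2 = 3*sin(68deg) + (-1)*cos(68deg)
= 3*0.9272 + (-1)*0.3746
= 2.41
v' = 2.05*e1 + 2.41*e2


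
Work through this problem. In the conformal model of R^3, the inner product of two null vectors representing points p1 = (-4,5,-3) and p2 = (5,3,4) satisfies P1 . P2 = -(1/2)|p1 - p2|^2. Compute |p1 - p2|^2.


p1 - p2 = (-9, 2, -7)
|p1 - p2|^2 = (-9)^2 + 2^2 + (-7)^2
= 81 + 4 + 49
= 134


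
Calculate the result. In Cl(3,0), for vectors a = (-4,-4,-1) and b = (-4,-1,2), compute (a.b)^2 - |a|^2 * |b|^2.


a . b = (-4)*(-4) + (-4)*(-1) + (-1)*2
= 16 + 4 + (-2) = 18
|a|^2 = (-4)^2 + (-4)^2 + (-1)^2 = 33
|b|^2 = (-4)^2 + (-1)^2 + 2^2 = 21
(a.b)^2 = 18^2 = 324
|a|^2 * |b|^2 = 33 * 21 = 693
Result = 324 - 693 = -369


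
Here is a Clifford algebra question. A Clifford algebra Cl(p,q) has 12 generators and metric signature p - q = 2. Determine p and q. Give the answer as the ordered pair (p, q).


We need p + q = 12 and p - q = 2.
Adding: 2p = 12 + 2 = 14, so p = 7.
Then q = 12 - 7 = 5.
(p, q) = (7, 5)


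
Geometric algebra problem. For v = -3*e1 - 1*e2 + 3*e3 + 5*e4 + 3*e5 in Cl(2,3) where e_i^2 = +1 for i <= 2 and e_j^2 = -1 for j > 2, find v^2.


v^2 = sum of c_i^2 * e_i^2
Positive signature terms (e_i^2 = +1): (-3)^2 + (-1)^2 = 10
Negative signature terms (e_j^2 = -1): 3^2 + 5^2 + 3^2 = 43
v^2 = 10 - 43 = -33


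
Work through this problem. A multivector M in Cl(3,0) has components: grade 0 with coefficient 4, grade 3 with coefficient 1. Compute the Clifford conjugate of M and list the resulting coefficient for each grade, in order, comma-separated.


Clifford conjugate sign for grade k: (-1)^(k(k+1)/2)
Grade 0: (-1)^(0*1/2) = (-1)^0 = 1, coeff 4 -> 4
Grade 3: (-1)^(3*4/2) = (-1)^6 = 1, coeff 1 -> 1
Conjugated coefficients: 4, 1


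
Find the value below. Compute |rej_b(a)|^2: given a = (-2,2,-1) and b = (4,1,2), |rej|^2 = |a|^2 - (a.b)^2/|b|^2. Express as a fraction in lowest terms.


|a|^2 = (-2)^2 + 2^2 + (-1)^2 = 9
|b|^2 = 4^2 + 1^2 + 2^2 = 21
a . b = (-2)*4 + 2*1 + (-1)*2 = -8
(a.b)^2 = (-8)^2 = 64
|rej|^2 = 9 - 64/21
= (189 - 64)/21
= 125/21
In lowest terms: 125/21


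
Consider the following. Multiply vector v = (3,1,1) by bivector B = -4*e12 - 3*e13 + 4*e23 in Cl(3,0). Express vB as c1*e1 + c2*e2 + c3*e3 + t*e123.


vB has grade-1 (vector) and grade-3 (trivector) parts: vB = (v _| B) + (v ^ B).
Vector part <vB>_1:
  e1: -v2*b12 - v3*b13 = -(1)*(-4) - (1)*(-3) = 7
  e2: v1*b12 - v3*b23 = (3)*(-4) - (1)*(4) = -16
  e3: v1*b13 + v2*b23 = (3)*(-3) + (1)*(4) = -5
Trivector part <vB>_3:
  e123: v1*b23 - v2*b13 + v3*b12 = (3)*(4) - (1)*(-3) + (1)*(-4) = 11
vB = 7*e1 - 16*e2 - 5*e3 + 11*e123


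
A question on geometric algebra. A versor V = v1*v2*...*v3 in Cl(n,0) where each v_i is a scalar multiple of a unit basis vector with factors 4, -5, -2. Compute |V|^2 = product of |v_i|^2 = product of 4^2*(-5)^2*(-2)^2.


Each vector v_i has |v_i|^2 = s_i^2
Squared scales: 4^2 = 16, (-5)^2 = 25, (-2)^2 = 4
|V|^2 = 16 * 25 * 4
= 1600


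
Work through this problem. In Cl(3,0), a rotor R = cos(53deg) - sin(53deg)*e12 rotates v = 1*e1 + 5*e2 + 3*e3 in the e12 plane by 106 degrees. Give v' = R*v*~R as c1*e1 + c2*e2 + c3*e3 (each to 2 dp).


Rotor R = cos(53deg) - sin(53deg)*e12
Rotation angle theta = 2 * 53 = 106 degrees in the e12 plane (e1 -> e2).
The component perpendicular to the plane (e3) is invariant: v'_3 = v3 = 3.00
cos(106deg) = -0.2756, sin(106deg) = 0.9613
v'_1 = v1*cos(theta) - v2*sin(theta) = 1*(-0.2756) - 5*0.9613 = -5.08
v'_2 = v1*sin(theta) + v2*cos(theta) = 1*0.9613 + 5*(-0.2756) = -0.42
v' = -5.08*e1 - 0.42*e2 + 3.00*e3


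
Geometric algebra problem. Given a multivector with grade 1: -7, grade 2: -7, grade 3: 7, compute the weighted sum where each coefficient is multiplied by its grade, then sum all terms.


Grade-weighted sum = sum of grade_k * coefficient_k
1*(-7) = -7
2*(-7) = -14
3*7 = 21
Total = -7 + (-14) + 21 = 0


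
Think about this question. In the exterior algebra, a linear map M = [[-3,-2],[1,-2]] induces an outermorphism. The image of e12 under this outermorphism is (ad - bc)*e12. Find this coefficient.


The outermorphism of a linear map f sends e1^e2 to f(e1)^f(e2).
f(e1) = -3*e1 + 1*e2
f(e2) = -2*e1 - 2*e2
f(e1) ^ f(e2) = (-3*e1 + 1*e2) ^ (-2*e1 - 2*e2)
= (-3)*(-2)*e12 + 1*(-2)*e21
= (6 - (-2))*e12
= 8*e12
Coefficient = 8


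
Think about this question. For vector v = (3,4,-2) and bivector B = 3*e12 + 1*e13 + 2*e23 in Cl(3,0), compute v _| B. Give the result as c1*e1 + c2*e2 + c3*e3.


Left contraction v _| B = <vB>_1 (grade-1 part of the geometric product vB).
Using e1_|e12 = e2, e2_|e12 = -e1, e1_|e13 = e3, e3_|e13 = -e1, e2_|e23 = e3, e3_|e23 = -e2:
e1 coeff: -v2*b12 - v3*b13 = -(4)*(3) - (-2)*(1) = -10
e2 coeff: v1*b12 - v3*b23 = (3)*(3) - (-2)*(2) = 13
e3 coeff: v1*b13 + v2*b23 = (3)*(1) + (4)*(2) = 11
v _| B = -10*e1 + 13*e2 + 11*e3


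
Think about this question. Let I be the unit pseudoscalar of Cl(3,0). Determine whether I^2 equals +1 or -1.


The pseudoscalar I = e1...e_n (product of all n generators) of Cl(p,q) satisfies I^2 = (-1)^(q + n(n-1)/2).
p = 3, q = 0, n = p + q = 3
n(n-1)/2 = 3 * 2 / 2 = 3
Exponent = q + n(n-1)/2 = 0 + 3 = 3
I^2 = (-1)^3 = -1


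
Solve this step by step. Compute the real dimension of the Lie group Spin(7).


Spin(n) double-covers SO(n); both have Lie algebra so(n) of dimension n(n-1)/2.
n = 7
n(n-1) = 7 * 6 = 42
dim Spin(7) = 42/2 = 21


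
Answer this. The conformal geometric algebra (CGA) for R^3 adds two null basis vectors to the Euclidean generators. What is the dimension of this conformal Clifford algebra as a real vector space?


The conformal model of R^3 uses Cl(4,1): the 3 Euclidean generators plus two extra orthogonal generators e+ (e+^2 = +1) and e- (e-^2 = -1), from which the null vectors e0, einf are built.
Number of generators m = 3 + 2 = 5.
dim Cl(p,q) = 2^m = 2^5 = 32


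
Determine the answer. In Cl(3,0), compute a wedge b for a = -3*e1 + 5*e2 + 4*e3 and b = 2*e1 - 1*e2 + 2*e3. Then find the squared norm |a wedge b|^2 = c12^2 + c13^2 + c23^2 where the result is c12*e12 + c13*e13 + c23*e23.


a wedge b = (a1*b2 - a2*b1)*e12 + (a1*b3 - a3*b1)*e13 + (a2*b3 - a3*b2)*e23
e12 coeff: (-3)*(-1) - 5*2 = 3 - 10 = -7
e13 coeff: (-3)*2 - 4*2 = -6 - 8 = -14
e23 coeff: 5*2 - 4*(-1) = 10 - (-4) = 14
|a wedge b|^2 = (-7)^2 + (-14)^2 + 14^2
= 49 + 196 + 196
= 441


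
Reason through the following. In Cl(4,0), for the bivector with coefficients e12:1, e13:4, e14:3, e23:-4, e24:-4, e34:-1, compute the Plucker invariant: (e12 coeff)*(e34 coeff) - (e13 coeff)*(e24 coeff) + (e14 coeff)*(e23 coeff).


Plucker relation: af - be + cd
a*f = 1*(-1) = -1
b*e = 4*(-4) = -16
c*d = 3*(-4) = -12
af - be + cd = -1 - (-16) + (-12)
= 3


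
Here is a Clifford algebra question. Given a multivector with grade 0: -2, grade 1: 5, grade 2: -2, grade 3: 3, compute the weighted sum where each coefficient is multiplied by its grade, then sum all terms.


Grade-weighted sum = sum of grade_k * coefficient_k
0*(-2) = 0
1*5 = 5
2*(-2) = -4
3*3 = 9
Total = 0 + 5 + (-4) + 9 = 10
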